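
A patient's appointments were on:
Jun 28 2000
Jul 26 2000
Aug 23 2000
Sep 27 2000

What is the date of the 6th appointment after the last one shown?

All dates are Wednesdays, 28, 28, 35 days apart.
Specifically, the 4th Wednesday of each month.
October 2000 — 4th Wednesday is Oct 25 2000.
November 2000 — 4th Wednesday is Nov 22 2000.
4th Wednesday of December 2000: Dec 27 2000.
January 2001 — 4th Wednesday is Jan 24 2001.
February 2001 — 4th Wednesday is Feb 28 2001.
4th Wednesday of March 2001: Mar 28 2001.

Mar 28 2001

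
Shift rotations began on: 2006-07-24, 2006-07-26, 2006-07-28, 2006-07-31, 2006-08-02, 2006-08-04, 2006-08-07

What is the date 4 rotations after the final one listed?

2006-08-16

The gap pattern 2, 2, 3, 2, 2, 3 repeats every 3 events.
These are the Mondays, Wednesdays and Fridays of each week.
Next Wednesday: 2006-08-09.
The following Friday is 2006-08-11.
Next Monday: 2006-08-14.
Next Wednesday: 2006-08-16.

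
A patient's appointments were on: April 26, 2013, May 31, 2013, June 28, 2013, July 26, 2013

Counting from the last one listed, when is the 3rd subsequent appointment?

October 25, 2013

Every date is a Friday; gaps 35, 28, 28 days.
Each is the last Friday of its month (at least one falls on the 29th or later, ruling out '4th Friday').
August 2013 ends with Friday August 30, 2013.
September 2013 ends with Friday September 27, 2013.
October 2013 ends with Friday October 25, 2013.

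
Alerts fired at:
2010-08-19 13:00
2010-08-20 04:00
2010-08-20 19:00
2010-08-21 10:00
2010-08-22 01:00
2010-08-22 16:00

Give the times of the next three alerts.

Spacing: 15, 15, 15, 15, 15 h — constant 15 h.
2010-08-22 16:00 + 15 h = 2010-08-23 07:00.
2010-08-23 07:00 + 15 h = 2010-08-23 22:00.
2010-08-23 22:00 + 15 h = 2010-08-24 13:00.

2010-08-23 07:00, 2010-08-23 22:00, 2010-08-24 13:00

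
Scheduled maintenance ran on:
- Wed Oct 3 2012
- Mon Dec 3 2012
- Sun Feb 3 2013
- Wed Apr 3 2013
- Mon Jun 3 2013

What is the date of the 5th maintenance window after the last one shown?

Thu Apr 3 2014

Gaps: 61, 62, 59, 61 days — not constant. Every event is on the 3rd of the month.
Pattern: the 3rd of every 2 months.
August 2013: Sat Aug 3 2013.
October 2013: Thu Oct 3 2013.
December 2013: Tue Dec 3 2013.
February 2014: Mon Feb 3 2014.
April 2014: Thu Apr 3 2014.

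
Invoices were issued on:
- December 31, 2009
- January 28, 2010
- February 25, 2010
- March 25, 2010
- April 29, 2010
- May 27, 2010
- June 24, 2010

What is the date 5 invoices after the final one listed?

November 25, 2010

These are Thursdays with 28, 28, 28, 35, 28, 28-day gaps.
Each is the final Thursday of its month — December 31, 2009 is past the 28th, so '4th Thursday' doesn't fit.
July 2010 ends with Thursday July 29, 2010.
August 2010 ends with Thursday August 26, 2010.
September 2010 ends with Thursday September 30, 2010.
October 2010 ends with Thursday October 28, 2010.
November 2010 ends with Thursday November 25, 2010.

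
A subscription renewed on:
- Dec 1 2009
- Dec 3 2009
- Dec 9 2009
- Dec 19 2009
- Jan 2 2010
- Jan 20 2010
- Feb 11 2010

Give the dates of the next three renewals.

Mar 9 2010, Apr 8 2010, May 12 2010

Gaps: 2, 6, 10, 14, 18, 22 days — each gap is 4 larger than the previous one.
Next gap: 26 days. Feb 11 2010 + 26 days = Mar 9 2010.
Next gap: 30 days. Mar 9 2010 + 30 days = Apr 8 2010.
Next gap: 34 days. Apr 8 2010 + 34 days = May 12 2010.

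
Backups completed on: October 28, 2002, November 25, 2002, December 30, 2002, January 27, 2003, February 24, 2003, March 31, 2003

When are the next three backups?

April 28, 2003; May 26, 2003; June 30, 2003

All Mondays; the gaps (28, 35, 28, 28, 35) vary with month length.
This is the last Monday of each month.
April 2003 ends with Monday April 28, 2003.
May 2003 ends with Monday May 26, 2003.
Last Monday of June 2003: June 30, 2003.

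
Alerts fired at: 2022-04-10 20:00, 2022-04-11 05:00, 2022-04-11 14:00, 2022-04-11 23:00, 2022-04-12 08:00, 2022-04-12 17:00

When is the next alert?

2022-04-13 02:00

Spacing: 9, 9, 9, 9, 9 h — constant 9 h.
2022-04-12 17:00 + 9 h = 2022-04-13 02:00.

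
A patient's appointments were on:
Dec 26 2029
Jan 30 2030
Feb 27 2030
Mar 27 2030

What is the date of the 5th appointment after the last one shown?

All Wednesdays; the gaps (35, 28, 28) vary with month length.
This is the last Wednesday of each month.
Last Wednesday of April 2030: Apr 24 2030.
May 2030 ends with Wednesday May 29 2030.
June 2030 ends with Wednesday Jun 26 2030.
July 2030 ends with Wednesday Jul 31 2030.
Last Wednesday of August 2030: Aug 28 2030.

Aug 28 2030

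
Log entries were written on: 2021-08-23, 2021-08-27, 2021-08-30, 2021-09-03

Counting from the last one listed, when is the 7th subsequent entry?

2021-09-27

Gaps: 4, 3, 4 days — not constant, but cyclic with period 2.
The events fall on every Monday and Friday.
Next Monday: 2021-09-06.
The following Friday is 2021-09-10.
The following Monday is 2021-09-13.
The following Friday is 2021-09-17.
Next Monday: 2021-09-20.
Next Friday: 2021-09-24.
The following Monday is 2021-09-27.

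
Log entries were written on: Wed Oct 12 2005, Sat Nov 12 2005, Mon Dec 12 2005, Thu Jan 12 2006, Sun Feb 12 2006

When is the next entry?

Sun Mar 12 2006

Each date is the 12th; the gaps (31, 30, 31, 31) track the month lengths.
The rule is the 12th of each month.
March 2006: Sun Mar 12 2006.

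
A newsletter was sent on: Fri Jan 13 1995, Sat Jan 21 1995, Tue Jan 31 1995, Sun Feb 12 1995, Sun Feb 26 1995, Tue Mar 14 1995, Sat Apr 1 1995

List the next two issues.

Fri Apr 21 1995, Sat May 13 1995

Intervals are 8, 10, 12, 14, 16, 18 days — an arithmetic progression with common difference 2.
Next gap: 20 days. Sat Apr 1 1995 + 20 days = Fri Apr 21 1995.
Next gap: 22 days. Fri Apr 21 1995 + 22 days = Sat May 13 1995.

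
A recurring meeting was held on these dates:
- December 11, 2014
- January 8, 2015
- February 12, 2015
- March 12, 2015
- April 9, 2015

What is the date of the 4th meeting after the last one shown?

August 13, 2015

All dates are Thursdays, 28, 35, 28, 28 days apart.
Specifically, the 2nd Thursday of each month.
May 2015 — 2nd Thursday is May 14, 2015.
June 2015 — 2nd Thursday is June 11, 2015.
July 2015 — 2nd Thursday is July 9, 2015.
2nd Thursday of August 2015: August 13, 2015.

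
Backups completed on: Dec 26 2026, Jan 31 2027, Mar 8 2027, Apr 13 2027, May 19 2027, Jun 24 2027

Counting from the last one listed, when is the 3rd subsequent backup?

Oct 10 2027

Gaps between consecutive events: 36, 36, 36, 36, 36 days — a constant 36-day interval.
Jun 24 2027 + 36 days = Jul 30 2027.
Jul 30 2027 + 36 days = Sep 4 2027.
Sep 4 2027 + 36 days = Oct 10 2027.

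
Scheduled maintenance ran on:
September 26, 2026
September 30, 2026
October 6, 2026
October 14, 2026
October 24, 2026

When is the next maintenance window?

Gaps: 4, 6, 8, 10 days — each gap is 2 larger than the previous one.
Next gap: 12 days. October 24, 2026 + 12 days = November 5, 2026.

November 5, 2026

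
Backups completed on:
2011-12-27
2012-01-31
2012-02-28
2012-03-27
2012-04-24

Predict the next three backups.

All Tuesdays; the gaps (35, 28, 28, 28) vary with month length.
This is the last Tuesday of each month.
May 2012 ends with Tuesday 2012-05-29.
June 2012 ends with Tuesday 2012-06-26.
July 2012 ends with Tuesday 2012-07-31.

2012-05-29, 2012-06-26, 2012-07-31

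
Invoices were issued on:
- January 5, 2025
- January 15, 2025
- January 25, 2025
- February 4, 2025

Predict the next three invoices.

February 14, 2025; February 24, 2025; March 6, 2025

The spacing is 10, 10, 10 days — always 10 days.
February 4, 2025 + 10 days = February 14, 2025.
February 14, 2025 + 10 days = February 24, 2025.
February 24, 2025 + 10 days = March 6, 2025.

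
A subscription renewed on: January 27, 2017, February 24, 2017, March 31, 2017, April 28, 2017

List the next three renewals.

May 26, 2017; June 30, 2017; July 28, 2017

These are Fridays with 28, 35, 28-day gaps.
Each is the final Friday of its month — March 31, 2017 is past the 28th, so '4th Friday' doesn't fit.
Last Friday of May 2017: May 26, 2017.
June 2017 ends with Friday June 30, 2017.
Last Friday of July 2017: July 28, 2017.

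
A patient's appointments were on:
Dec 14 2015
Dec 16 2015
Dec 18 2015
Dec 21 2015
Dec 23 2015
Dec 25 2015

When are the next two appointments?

The gap pattern 2, 2, 3, 2, 2 repeats every 3 events.
These are the Mondays, Wednesdays and Fridays of each week.
The following Monday is Dec 28 2015.
The following Wednesday is Dec 30 2015.

Dec 28 2015, Dec 30 2015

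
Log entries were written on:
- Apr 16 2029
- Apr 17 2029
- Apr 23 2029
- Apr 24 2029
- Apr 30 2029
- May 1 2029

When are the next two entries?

Gaps: 1, 6, 1, 6, 1 days — not constant, but cyclic with period 2.
The events fall on every Monday and Tuesday.
Next Monday: May 7 2029.
Next Tuesday: May 8 2029.

May 7 2029, May 8 2029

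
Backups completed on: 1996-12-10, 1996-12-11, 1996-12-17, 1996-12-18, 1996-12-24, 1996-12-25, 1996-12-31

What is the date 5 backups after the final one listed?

The gap pattern 1, 6, 1, 6, 1, 6 repeats every 2 events.
These are the Tuesdays and Wednesdays of each week.
Next Wednesday: 1997-01-01.
The following Tuesday is 1997-01-07.
Next Wednesday: 1997-01-08.
Next Tuesday: 1997-01-14.
The following Wednesday is 1997-01-15.

1997-01-15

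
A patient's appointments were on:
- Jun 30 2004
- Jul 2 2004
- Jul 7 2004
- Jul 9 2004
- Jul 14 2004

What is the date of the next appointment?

Every event lands on a Wednesday or Friday (gaps cycle 2, 5, 2, 5).
So the schedule is: every Wednesday and Friday.
Next Friday: Jul 16 2004.

Jul 16 2004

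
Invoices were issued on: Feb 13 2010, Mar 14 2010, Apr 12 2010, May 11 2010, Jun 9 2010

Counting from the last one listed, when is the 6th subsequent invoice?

Nov 30 2010

Every event comes 29 days after the last (29, 29, 29, 29).
Jun 9 2010 + 29 days = Jul 8 2010.
Jul 8 2010 + 29 days = Aug 6 2010.
Aug 6 2010 + 29 days = Sep 4 2010.
Sep 4 2010 + 29 days = Oct 3 2010.
Oct 3 2010 + 29 days = Nov 1 2010.
Nov 1 2010 + 29 days = Nov 30 2010.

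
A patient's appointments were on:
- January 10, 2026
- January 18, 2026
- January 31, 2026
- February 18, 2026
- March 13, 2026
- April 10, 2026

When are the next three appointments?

The spacing grows by 5 each time: 8, 13, 18, 23, 28 days.
Next gap: 33 days. April 10, 2026 + 33 days = May 13, 2026.
Next gap: 38 days. May 13, 2026 + 38 days = June 20, 2026.
Next gap: 43 days. June 20, 2026 + 43 days = August 2, 2026.

May 13, 2026; June 20, 2026; August 2, 2026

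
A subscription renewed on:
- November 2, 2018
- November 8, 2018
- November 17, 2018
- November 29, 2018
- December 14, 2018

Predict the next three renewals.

January 1, 2019; January 22, 2019; February 15, 2019

The spacing grows by 3 each time: 6, 9, 12, 15 days.
Next gap: 18 days. December 14, 2018 + 18 days = January 1, 2019.
Next gap: 21 days. January 1, 2019 + 21 days = January 22, 2019.
Next gap: 24 days. January 22, 2019 + 24 days = February 15, 2019.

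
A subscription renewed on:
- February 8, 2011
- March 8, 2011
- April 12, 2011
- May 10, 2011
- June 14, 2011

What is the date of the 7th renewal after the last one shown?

All dates are Tuesdays, 28, 35, 28, 35 days apart.
Specifically, the 2nd Tuesday of each month.
July 2011 — 2nd Tuesday is July 12, 2011.
August 2011 — 2nd Tuesday is August 9, 2011.
September 2011 — 2nd Tuesday is September 13, 2011.
2nd Tuesday of October 2011: October 11, 2011.
November 2011 — 2nd Tuesday is November 8, 2011.
2nd Tuesday of December 2011: December 13, 2011.
January 2012 — 2nd Tuesday is January 10, 2012.

January 10, 2012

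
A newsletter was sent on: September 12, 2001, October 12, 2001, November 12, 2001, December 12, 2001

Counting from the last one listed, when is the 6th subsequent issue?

June 12, 2002

The day-of-month is always 12 (30, 31, 30 days between events).
So this recurs on the 12th of each month.
Next: January 2002 → January 12, 2002.
Next: February 2002 → February 12, 2002.
March 2002: March 12, 2002.
April 2002: April 12, 2002.
Next: May 2002 → May 12, 2002.
Next: June 2002 → June 12, 2002.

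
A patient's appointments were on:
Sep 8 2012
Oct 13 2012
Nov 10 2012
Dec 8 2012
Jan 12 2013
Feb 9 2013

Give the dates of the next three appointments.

Gaps: 35, 28, 28, 35, 28 days — a mix of 28 and 35. Every date is a Saturday.
Each is the 2nd Saturday of its month.
2nd Saturday of March 2013: Mar 9 2013.
2nd Saturday of April 2013: Apr 13 2013.
2nd Saturday of May 2013: May 11 2013.

Mar 9 2013, Apr 13 2013, May 11 2013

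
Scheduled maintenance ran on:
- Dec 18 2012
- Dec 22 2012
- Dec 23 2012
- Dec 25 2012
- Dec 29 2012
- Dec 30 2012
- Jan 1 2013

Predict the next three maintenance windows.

Gaps: 4, 1, 2, 4, 1, 2 days — not constant, but cyclic with period 3.
The events fall on every Tuesday, Saturday and Sunday.
The following Saturday is Jan 5 2013.
The following Sunday is Jan 6 2013.
Next Tuesday: Jan 8 2013.

Jan 5 2013, Jan 6 2013, Jan 8 2013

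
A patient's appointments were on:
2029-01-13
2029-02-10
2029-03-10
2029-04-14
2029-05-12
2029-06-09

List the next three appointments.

Gaps: 28, 28, 35, 28, 28 days — a mix of 28 and 35. Every date is a Saturday.
Each is the 2nd Saturday of its month.
July 2029 — 2nd Saturday is 2029-07-14.
2nd Saturday of August 2029: 2029-08-11.
2nd Saturday of September 2029: 2029-09-08.

2029-07-14, 2029-08-11, 2029-09-08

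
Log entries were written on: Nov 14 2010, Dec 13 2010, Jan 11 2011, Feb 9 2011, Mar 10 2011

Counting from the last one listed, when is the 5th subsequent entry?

Every event comes 29 days after the last (29, 29, 29, 29).
Mar 10 2011 + 29 days = Apr 8 2011.
Apr 8 2011 + 29 days = May 7 2011.
May 7 2011 + 29 days = Jun 5 2011.
Jun 5 2011 + 29 days = Jul 4 2011.
Jul 4 2011 + 29 days = Aug 2 2011.

Aug 2 2011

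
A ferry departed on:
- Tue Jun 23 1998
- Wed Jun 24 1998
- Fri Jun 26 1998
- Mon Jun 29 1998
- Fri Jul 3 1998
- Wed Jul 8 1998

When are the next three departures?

Tue Jul 14 1998, Tue Jul 21 1998, Wed Jul 29 1998

The spacing grows by 1 each time: 1, 2, 3, 4, 5 days.
Next gap: 6 days. Wed Jul 8 1998 + 6 days = Tue Jul 14 1998.
Next gap: 7 days. Tue Jul 14 1998 + 7 days = Tue Jul 21 1998.
Next gap: 8 days. Tue Jul 21 1998 + 8 days = Wed Jul 29 1998.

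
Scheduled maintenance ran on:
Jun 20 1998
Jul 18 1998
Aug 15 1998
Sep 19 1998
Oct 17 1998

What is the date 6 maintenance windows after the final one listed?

Apr 17 1999

These are Saturdays at 28- or 35-day spacing (28, 28, 35, 28).
The pattern: 3rd Saturday of the month.
November 1998 — 3rd Saturday is Nov 21 1998.
December 1998 — 3rd Saturday is Dec 19 1998.
3rd Saturday of January 1999: Jan 16 1999.
3rd Saturday of February 1999: Feb 20 1999.
March 1999 — 3rd Saturday is Mar 20 1999.
3rd Saturday of April 1999: Apr 17 1999.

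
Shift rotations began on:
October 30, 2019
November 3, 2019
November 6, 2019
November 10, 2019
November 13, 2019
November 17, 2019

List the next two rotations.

The gap pattern 4, 3, 4, 3, 4 repeats every 2 events.
These are the Wednesdays and Sundays of each week.
Next Wednesday: November 20, 2019.
The following Sunday is November 24, 2019.

November 20, 2019; November 24, 2019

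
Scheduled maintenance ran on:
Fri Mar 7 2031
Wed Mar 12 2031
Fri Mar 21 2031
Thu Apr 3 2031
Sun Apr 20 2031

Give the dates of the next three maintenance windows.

Sun May 11 2031, Thu Jun 5 2031, Fri Jul 4 2031

Intervals are 5, 9, 13, 17 days — an arithmetic progression with common difference 4.
Next gap: 21 days. Sun Apr 20 2031 + 21 days = Sun May 11 2031.
Next gap: 25 days. Sun May 11 2031 + 25 days = Thu Jun 5 2031.
Next gap: 29 days. Thu Jun 5 2031 + 29 days = Fri Jul 4 2031.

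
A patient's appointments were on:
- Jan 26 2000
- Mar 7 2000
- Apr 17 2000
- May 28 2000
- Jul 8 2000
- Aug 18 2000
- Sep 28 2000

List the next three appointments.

Every event comes 41 days after the last (41, 41, 41, 41, 41, 41).
Sep 28 2000 + 41 days = Nov 8 2000.
Nov 8 2000 + 41 days = Dec 19 2000.
Dec 19 2000 + 41 days = Jan 29 2001.

Nov 8 2000, Dec 19 2000, Jan 29 2001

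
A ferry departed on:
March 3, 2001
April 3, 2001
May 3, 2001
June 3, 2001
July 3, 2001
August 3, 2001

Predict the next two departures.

Gaps: 31, 30, 31, 30, 31 days — not constant. Every event is on the 3rd of the month.
Pattern: the 3rd of each month.
Next: September 2001 → September 3, 2001.
October 2001: October 3, 2001.

September 3, 2001; October 3, 2001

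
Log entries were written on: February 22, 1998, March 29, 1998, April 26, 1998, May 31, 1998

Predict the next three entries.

Every date is a Sunday; gaps 35, 28, 35 days.
Each is the last Sunday of its month (at least one falls on the 29th or later, ruling out '4th Sunday').
June 1998 ends with Sunday June 28, 1998.
July 1998 ends with Sunday July 26, 1998.
Last Sunday of August 1998: August 30, 1998.

June 28, 1998; July 26, 1998; August 30, 1998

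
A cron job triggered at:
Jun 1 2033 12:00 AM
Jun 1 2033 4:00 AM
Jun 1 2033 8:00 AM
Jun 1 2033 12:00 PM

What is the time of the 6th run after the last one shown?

The interval is a steady 4 hours (4, 4, 4).
Jun 1 2033 12:00 PM + 4 h = Jun 1 2033 4:00 PM.
Jun 1 2033 4:00 PM + 4 h = Jun 1 2033 8:00 PM.
Jun 1 2033 8:00 PM + 4 h = Jun 2 2033 12:00 AM.
Jun 2 2033 12:00 AM + 4 h = Jun 2 2033 4:00 AM.
Jun 2 2033 4:00 AM + 4 h = Jun 2 2033 8:00 AM.
Jun 2 2033 8:00 AM + 4 h = Jun 2 2033 12:00 PM.

Jun 2 2033 12:00 PM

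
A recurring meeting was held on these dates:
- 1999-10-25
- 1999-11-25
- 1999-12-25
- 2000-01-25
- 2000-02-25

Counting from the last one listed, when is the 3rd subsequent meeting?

Gaps: 31, 30, 31, 31 days — not constant. Every event is on the 25th of the month.
Pattern: the 25th of each month.
Next: March 2000 → 2000-03-25.
Next: April 2000 → 2000-04-25.
May 2000: 2000-05-25.

2000-05-25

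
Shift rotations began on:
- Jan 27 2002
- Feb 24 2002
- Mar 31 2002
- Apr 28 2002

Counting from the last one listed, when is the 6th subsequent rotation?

Oct 27 2002

These are Sundays with 28, 35, 28-day gaps.
Each is the final Sunday of its month — Mar 31 2002 is past the 28th, so '4th Sunday' doesn't fit.
Last Sunday of May 2002: May 26 2002.
Last Sunday of June 2002: Jun 30 2002.
Last Sunday of July 2002: Jul 28 2002.
Last Sunday of August 2002: Aug 25 2002.
Last Sunday of September 2002: Sep 29 2002.
October 2002 ends with Sunday Oct 27 2002.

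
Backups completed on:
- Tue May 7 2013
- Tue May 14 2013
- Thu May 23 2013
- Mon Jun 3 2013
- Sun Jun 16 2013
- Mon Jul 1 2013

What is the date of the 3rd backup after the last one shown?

Tue Aug 27 2013

The spacing grows by 2 each time: 7, 9, 11, 13, 15 days.
Next gap: 17 days. Mon Jul 1 2013 + 17 days = Thu Jul 18 2013.
Next gap: 19 days. Thu Jul 18 2013 + 19 days = Tue Aug 6 2013.
Next gap: 21 days. Tue Aug 6 2013 + 21 days = Tue Aug 27 2013.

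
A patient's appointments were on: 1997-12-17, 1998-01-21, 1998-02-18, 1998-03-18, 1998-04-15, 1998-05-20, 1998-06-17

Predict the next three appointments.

These are Wednesdays at 28- or 35-day spacing (35, 28, 28, 28, 35, 28).
The pattern: 3rd Wednesday of the month.
July 1998 — 3rd Wednesday is 1998-07-15.
3rd Wednesday of August 1998: 1998-08-19.
September 1998 — 3rd Wednesday is 1998-09-16.

1998-07-15, 1998-08-19, 1998-09-16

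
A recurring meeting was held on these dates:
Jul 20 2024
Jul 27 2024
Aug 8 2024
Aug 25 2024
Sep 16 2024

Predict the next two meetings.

Oct 13 2024, Nov 14 2024

Intervals are 7, 12, 17, 22 days — an arithmetic progression with common difference 5.
Next gap: 27 days. Sep 16 2024 + 27 days = Oct 13 2024.
Next gap: 32 days. Oct 13 2024 + 32 days = Nov 14 2024.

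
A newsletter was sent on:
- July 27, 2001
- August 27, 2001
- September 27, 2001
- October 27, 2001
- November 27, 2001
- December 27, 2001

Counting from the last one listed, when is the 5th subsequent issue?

The day-of-month is always 27 (31, 31, 30, 31, 30 days between events).
So this recurs on the 27th of each month.
January 2002: January 27, 2002.
February 2002: February 27, 2002.
March 2002: March 27, 2002.
April 2002: April 27, 2002.
Next: May 2002 → May 27, 2002.

May 27, 2002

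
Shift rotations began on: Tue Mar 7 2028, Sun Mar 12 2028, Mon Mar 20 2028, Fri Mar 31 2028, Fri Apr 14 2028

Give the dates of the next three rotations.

Mon May 1 2028, Sun May 21 2028, Tue Jun 13 2028

The spacing grows by 3 each time: 5, 8, 11, 14 days.
Next gap: 17 days. Fri Apr 14 2028 + 17 days = Mon May 1 2028.
Next gap: 20 days. Mon May 1 2028 + 20 days = Sun May 21 2028.
Next gap: 23 days. Sun May 21 2028 + 23 days = Tue Jun 13 2028.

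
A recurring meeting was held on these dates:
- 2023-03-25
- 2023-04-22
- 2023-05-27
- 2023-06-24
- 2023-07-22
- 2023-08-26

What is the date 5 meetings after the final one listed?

2024-01-27

All dates are Saturdays, 28, 35, 28, 28, 35 days apart.
Specifically, the 4th Saturday of each month.
September 2023 — 4th Saturday is 2023-09-23.
October 2023 — 4th Saturday is 2023-10-28.
4th Saturday of November 2023: 2023-11-25.
4th Saturday of December 2023: 2023-12-23.
January 2024 — 4th Saturday is 2024-01-27.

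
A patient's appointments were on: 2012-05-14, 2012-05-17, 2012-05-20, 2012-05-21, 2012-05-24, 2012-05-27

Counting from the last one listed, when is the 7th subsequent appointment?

2012-06-11

The gap pattern 3, 3, 1, 3, 3 repeats every 3 events.
These are the Mondays, Thursdays and Sundays of each week.
The following Monday is 2012-05-28.
Next Thursday: 2012-05-31.
The following Sunday is 2012-06-03.
The following Monday is 2012-06-04.
Next Thursday: 2012-06-07.
Next Sunday: 2012-06-10.
The following Monday is 2012-06-11.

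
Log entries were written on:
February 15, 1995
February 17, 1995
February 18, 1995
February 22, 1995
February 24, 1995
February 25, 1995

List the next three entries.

Gaps: 2, 1, 4, 2, 1 days — not constant, but cyclic with period 3.
The events fall on every Wednesday, Friday and Saturday.
Next Wednesday: March 1, 1995.
The following Friday is March 3, 1995.
The following Saturday is March 4, 1995.

March 1, 1995; March 3, 1995; March 4, 1995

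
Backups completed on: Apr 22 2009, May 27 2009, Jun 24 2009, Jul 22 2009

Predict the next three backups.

Gaps: 35, 28, 28 days — a mix of 28 and 35. Every date is a Wednesday.
Each is the 4th Wednesday of its month.
August 2009 — 4th Wednesday is Aug 26 2009.
September 2009 — 4th Wednesday is Sep 23 2009.
October 2009 — 4th Wednesday is Oct 28 2009.

Aug 26 2009, Sep 23 2009, Oct 28 2009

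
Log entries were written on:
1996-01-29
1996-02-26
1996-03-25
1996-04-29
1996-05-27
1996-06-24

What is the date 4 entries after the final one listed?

1996-10-28

These are Mondays with 28, 28, 35, 28, 28-day gaps.
Each is the final Monday of its month — 1996-01-29 is past the 28th, so '4th Monday' doesn't fit.
July 1996 ends with Monday 1996-07-29.
August 1996 ends with Monday 1996-08-26.
September 1996 ends with Monday 1996-09-30.
October 1996 ends with Monday 1996-10-28.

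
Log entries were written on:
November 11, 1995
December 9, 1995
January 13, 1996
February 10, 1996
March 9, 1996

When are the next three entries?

April 13, 1996; May 11, 1996; June 8, 1996

These are Saturdays at 28- or 35-day spacing (28, 35, 28, 28).
The pattern: 2nd Saturday of the month.
April 1996 — 2nd Saturday is April 13, 1996.
2nd Saturday of May 1996: May 11, 1996.
June 1996 — 2nd Saturday is June 8, 1996.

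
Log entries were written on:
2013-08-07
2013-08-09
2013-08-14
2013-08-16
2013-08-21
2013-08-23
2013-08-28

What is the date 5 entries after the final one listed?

Gaps: 2, 5, 2, 5, 2, 5 days — not constant, but cyclic with period 2.
The events fall on every Wednesday and Friday.
Next Friday: 2013-08-30.
Next Wednesday: 2013-09-04.
The following Friday is 2013-09-06.
The following Wednesday is 2013-09-11.
The following Friday is 2013-09-13.

2013-09-13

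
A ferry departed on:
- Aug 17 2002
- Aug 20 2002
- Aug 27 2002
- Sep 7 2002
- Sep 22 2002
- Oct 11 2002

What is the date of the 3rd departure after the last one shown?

The spacing grows by 4 each time: 3, 7, 11, 15, 19 days.
Next gap: 23 days. Oct 11 2002 + 23 days = Nov 3 2002.
Next gap: 27 days. Nov 3 2002 + 27 days = Nov 30 2002.
Next gap: 31 days. Nov 30 2002 + 31 days = Dec 31 2002.

Dec 31 2002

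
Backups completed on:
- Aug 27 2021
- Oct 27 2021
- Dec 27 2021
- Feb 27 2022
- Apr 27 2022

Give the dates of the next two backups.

Jun 27 2022, Aug 27 2022

Gaps: 61, 61, 62, 59 days — not constant. Every event is on the 27th of the month.
Pattern: the 27th of every 2 months.
Next: June 2022 → Jun 27 2022.
August 2022: Aug 27 2022.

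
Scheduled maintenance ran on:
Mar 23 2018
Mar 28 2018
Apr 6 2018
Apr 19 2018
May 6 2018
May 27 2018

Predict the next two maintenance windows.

Jun 21 2018, Jul 20 2018

Gaps: 5, 9, 13, 17, 21 days — each gap is 4 larger than the previous one.
Next gap: 25 days. May 27 2018 + 25 days = Jun 21 2018.
Next gap: 29 days. Jun 21 2018 + 29 days = Jul 20 2018.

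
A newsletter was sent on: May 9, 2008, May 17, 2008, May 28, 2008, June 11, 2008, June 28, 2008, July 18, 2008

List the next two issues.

Gaps: 8, 11, 14, 17, 20 days — each gap is 3 larger than the previous one.
Next gap: 23 days. July 18, 2008 + 23 days = August 10, 2008.
Next gap: 26 days. August 10, 2008 + 26 days = September 5, 2008.

August 10, 2008; September 5, 2008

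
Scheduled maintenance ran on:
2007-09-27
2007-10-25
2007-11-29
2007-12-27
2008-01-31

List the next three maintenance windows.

2008-02-28, 2008-03-27, 2008-04-24

These are Thursdays with 28, 35, 28, 35-day gaps.
Each is the final Thursday of its month — 2007-11-29 is past the 28th, so '4th Thursday' doesn't fit.
February 2008 ends with Thursday 2008-02-28.
Last Thursday of March 2008: 2008-03-27.
April 2008 ends with Thursday 2008-04-24.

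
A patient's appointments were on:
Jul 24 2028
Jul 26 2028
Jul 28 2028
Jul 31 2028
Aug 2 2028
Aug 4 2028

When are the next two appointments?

Every event lands on a Monday or Wednesday or Friday (gaps cycle 2, 2, 3, 2, 2).
So the schedule is: every Monday, Wednesday and Friday.
The following Monday is Aug 7 2028.
The following Wednesday is Aug 9 2028.

Aug 7 2028, Aug 9 2028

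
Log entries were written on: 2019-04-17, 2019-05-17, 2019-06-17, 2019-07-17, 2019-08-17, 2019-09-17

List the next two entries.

2019-10-17, 2019-11-17

Gaps: 30, 31, 30, 31, 31 days — not constant. Every event is on the 17th of the month.
Pattern: the 17th of each month.
October 2019: 2019-10-17.
November 2019: 2019-11-17.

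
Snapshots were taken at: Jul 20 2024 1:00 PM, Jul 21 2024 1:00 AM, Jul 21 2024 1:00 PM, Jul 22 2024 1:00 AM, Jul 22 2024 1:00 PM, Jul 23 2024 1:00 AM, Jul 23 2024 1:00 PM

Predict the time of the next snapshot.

Jul 24 2024 1:00 AM

Gaps: 12, 12, 12, 12, 12, 12 hours — each event is 12 hours after the previous one.
Jul 23 2024 1:00 PM + 12 h = Jul 24 2024 1:00 AM.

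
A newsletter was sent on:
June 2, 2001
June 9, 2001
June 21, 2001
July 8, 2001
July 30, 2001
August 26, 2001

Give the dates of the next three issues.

September 27, 2001; November 3, 2001; December 15, 2001

Intervals are 7, 12, 17, 22, 27 days — an arithmetic progression with common difference 5.
Next gap: 32 days. August 26, 2001 + 32 days = September 27, 2001.
Next gap: 37 days. September 27, 2001 + 37 days = November 3, 2001.
Next gap: 42 days. November 3, 2001 + 42 days = December 15, 2001.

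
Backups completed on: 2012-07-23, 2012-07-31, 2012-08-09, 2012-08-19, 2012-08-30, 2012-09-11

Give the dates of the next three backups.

2012-09-24, 2012-10-08, 2012-10-23

Gaps: 8, 9, 10, 11, 12 days — each gap is 1 larger than the previous one.
Next gap: 13 days. 2012-09-11 + 13 days = 2012-09-24.
Next gap: 14 days. 2012-09-24 + 14 days = 2012-10-08.
Next gap: 15 days. 2012-10-08 + 15 days = 2012-10-23.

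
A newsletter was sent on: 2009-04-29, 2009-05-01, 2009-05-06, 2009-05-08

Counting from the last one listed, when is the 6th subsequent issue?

Every event lands on a Wednesday or Friday (gaps cycle 2, 5, 2).
So the schedule is: every Wednesday and Friday.
Next Wednesday: 2009-05-13.
The following Friday is 2009-05-15.
The following Wednesday is 2009-05-20.
The following Friday is 2009-05-22.
The following Wednesday is 2009-05-27.
Next Friday: 2009-05-29.

2009-05-29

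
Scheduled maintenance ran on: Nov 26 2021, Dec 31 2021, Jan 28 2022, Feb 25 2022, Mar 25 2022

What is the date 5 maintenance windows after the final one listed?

Aug 26 2022

These are Fridays with 35, 28, 28, 28-day gaps.
Each is the final Friday of its month — Dec 31 2021 is past the 28th, so '4th Friday' doesn't fit.
Last Friday of April 2022: Apr 29 2022.
Last Friday of May 2022: May 27 2022.
Last Friday of June 2022: Jun 24 2022.
July 2022 ends with Friday Jul 29 2022.
Last Friday of August 2022: Aug 26 2022.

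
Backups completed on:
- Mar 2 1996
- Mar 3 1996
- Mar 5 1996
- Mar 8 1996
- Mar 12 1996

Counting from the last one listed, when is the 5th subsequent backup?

Apr 16 1996

Gaps: 1, 2, 3, 4 days — each gap is 1 larger than the previous one.
Next gap: 5 days. Mar 12 1996 + 5 days = Mar 17 1996.
Next gap: 6 days. Mar 17 1996 + 6 days = Mar 23 1996.
Next gap: 7 days. Mar 23 1996 + 7 days = Mar 30 1996.
Next gap: 8 days. Mar 30 1996 + 8 days = Apr 7 1996.
Next gap: 9 days. Apr 7 1996 + 9 days = Apr 16 1996.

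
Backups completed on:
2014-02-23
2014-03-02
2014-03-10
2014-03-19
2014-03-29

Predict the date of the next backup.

Gaps: 7, 8, 9, 10 days — each gap is 1 larger than the previous one.
Next gap: 11 days. 2014-03-29 + 11 days = 2014-04-09.

2014-04-09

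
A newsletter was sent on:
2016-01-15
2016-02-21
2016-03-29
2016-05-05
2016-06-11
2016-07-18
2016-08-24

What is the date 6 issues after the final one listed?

2017-04-03

Every event comes 37 days after the last (37, 37, 37, 37, 37, 37).
2016-08-24 + 37 days = 2016-09-30.
2016-09-30 + 37 days = 2016-11-06.
2016-11-06 + 37 days = 2016-12-13.
2016-12-13 + 37 days = 2017-01-19.
2017-01-19 + 37 days = 2017-02-25.
2017-02-25 + 37 days = 2017-04-03.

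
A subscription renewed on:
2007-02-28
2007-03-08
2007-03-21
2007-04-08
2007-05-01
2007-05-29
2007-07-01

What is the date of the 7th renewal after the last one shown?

2008-07-06

The spacing grows by 5 each time: 8, 13, 18, 23, 28, 33 days.
Next gap: 38 days. 2007-07-01 + 38 days = 2007-08-08.
Next gap: 43 days. 2007-08-08 + 43 days = 2007-09-20.
Next gap: 48 days. 2007-09-20 + 48 days = 2007-11-07.
Next gap: 53 days. 2007-11-07 + 53 days = 2007-12-30.
Next gap: 58 days. 2007-12-30 + 58 days = 2008-02-26.
Next gap: 63 days. 2008-02-26 + 63 days = 2008-04-29.
Next gap: 68 days. 2008-04-29 + 68 days = 2008-07-06.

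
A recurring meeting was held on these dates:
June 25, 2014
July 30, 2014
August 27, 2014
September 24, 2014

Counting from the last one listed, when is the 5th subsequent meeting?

February 25, 2015

All Wednesdays; the gaps (35, 28, 28) vary with month length.
This is the last Wednesday of each month.
Last Wednesday of October 2014: October 29, 2014.
November 2014 ends with Wednesday November 26, 2014.
Last Wednesday of December 2014: December 31, 2014.
January 2015 ends with Wednesday January 28, 2015.
February 2015 ends with Wednesday February 25, 2015.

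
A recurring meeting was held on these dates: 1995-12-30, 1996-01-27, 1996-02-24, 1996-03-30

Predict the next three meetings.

These are Saturdays with 28, 28, 35-day gaps.
Each is the final Saturday of its month — 1995-12-30 is past the 28th, so '4th Saturday' doesn't fit.
Last Saturday of April 1996: 1996-04-27.
May 1996 ends with Saturday 1996-05-25.
Last Saturday of June 1996: 1996-06-29.

1996-04-27, 1996-05-25, 1996-06-29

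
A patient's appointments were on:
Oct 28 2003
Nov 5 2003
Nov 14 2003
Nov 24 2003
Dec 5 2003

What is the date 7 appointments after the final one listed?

Mar 19 2004

The spacing grows by 1 each time: 8, 9, 10, 11 days.
Next gap: 12 days. Dec 5 2003 + 12 days = Dec 17 2003.
Next gap: 13 days. Dec 17 2003 + 13 days = Dec 30 2003.
Next gap: 14 days. Dec 30 2003 + 14 days = Jan 13 2004.
Next gap: 15 days. Jan 13 2004 + 15 days = Jan 28 2004.
Next gap: 16 days. Jan 28 2004 + 16 days = Feb 13 2004.
Next gap: 17 days. Feb 13 2004 + 17 days = Mar 1 2004.
Next gap: 18 days. Mar 1 2004 + 18 days = Mar 19 2004.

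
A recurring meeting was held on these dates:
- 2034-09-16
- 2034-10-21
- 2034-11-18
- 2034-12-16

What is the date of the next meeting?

2035-01-20

Gaps: 35, 28, 28 days — a mix of 28 and 35. Every date is a Saturday.
Each is the 3rd Saturday of its month.
3rd Saturday of January 2035: 2035-01-20.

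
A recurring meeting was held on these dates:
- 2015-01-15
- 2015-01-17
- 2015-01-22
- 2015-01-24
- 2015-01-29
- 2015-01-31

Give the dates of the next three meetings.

2015-02-05, 2015-02-07, 2015-02-12

Every event lands on a Thursday or Saturday (gaps cycle 2, 5, 2, 5, 2).
So the schedule is: every Thursday and Saturday.
Next Thursday: 2015-02-05.
The following Saturday is 2015-02-07.
The following Thursday is 2015-02-12.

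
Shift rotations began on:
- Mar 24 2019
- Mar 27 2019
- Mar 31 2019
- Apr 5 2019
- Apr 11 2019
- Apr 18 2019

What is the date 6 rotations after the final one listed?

Jun 20 2019

Intervals are 3, 4, 5, 6, 7 days — an arithmetic progression with common difference 1.
Next gap: 8 days. Apr 18 2019 + 8 days = Apr 26 2019.
Next gap: 9 days. Apr 26 2019 + 9 days = May 5 2019.
Next gap: 10 days. May 5 2019 + 10 days = May 15 2019.
Next gap: 11 days. May 15 2019 + 11 days = May 26 2019.
Next gap: 12 days. May 26 2019 + 12 days = Jun 7 2019.
Next gap: 13 days. Jun 7 2019 + 13 days = Jun 20 2019.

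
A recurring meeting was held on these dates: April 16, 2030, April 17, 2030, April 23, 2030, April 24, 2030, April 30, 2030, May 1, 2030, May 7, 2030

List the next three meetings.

Gaps: 1, 6, 1, 6, 1, 6 days — not constant, but cyclic with period 2.
The events fall on every Tuesday and Wednesday.
Next Wednesday: May 8, 2030.
Next Tuesday: May 14, 2030.
Next Wednesday: May 15, 2030.

May 8, 2030; May 14, 2030; May 15, 2030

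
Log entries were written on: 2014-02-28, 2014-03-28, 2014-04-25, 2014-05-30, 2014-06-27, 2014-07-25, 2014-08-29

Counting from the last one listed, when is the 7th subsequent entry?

Every date is a Friday; gaps 28, 28, 35, 28, 28, 35 days.
Each is the last Friday of its month (at least one falls on the 29th or later, ruling out '4th Friday').
September 2014 ends with Friday 2014-09-26.
October 2014 ends with Friday 2014-10-31.
November 2014 ends with Friday 2014-11-28.
Last Friday of December 2014: 2014-12-26.
January 2015 ends with Friday 2015-01-30.
Last Friday of February 2015: 2015-02-27.
March 2015 ends with Friday 2015-03-27.

2015-03-27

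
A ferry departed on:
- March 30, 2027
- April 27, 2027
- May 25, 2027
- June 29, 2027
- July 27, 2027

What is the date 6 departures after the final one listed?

January 25, 2028

Every date is a Tuesday; gaps 28, 28, 35, 28 days.
Each is the last Tuesday of its month (at least one falls on the 29th or later, ruling out '4th Tuesday').
Last Tuesday of August 2027: August 31, 2027.
Last Tuesday of September 2027: September 28, 2027.
October 2027 ends with Tuesday October 26, 2027.
November 2027 ends with Tuesday November 30, 2027.
December 2027 ends with Tuesday December 28, 2027.
Last Tuesday of January 2028: January 25, 2028.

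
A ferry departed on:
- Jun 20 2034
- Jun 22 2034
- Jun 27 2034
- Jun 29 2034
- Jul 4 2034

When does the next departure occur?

Every event lands on a Tuesday or Thursday (gaps cycle 2, 5, 2, 5).
So the schedule is: every Tuesday and Thursday.
The following Thursday is Jul 6 2034.

Jul 6 2034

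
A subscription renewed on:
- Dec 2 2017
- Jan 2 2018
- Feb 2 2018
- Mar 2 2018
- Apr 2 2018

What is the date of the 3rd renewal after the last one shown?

Jul 2 2018

Gaps: 31, 31, 28, 31 days — not constant. Every event is on the 2nd of the month.
Pattern: the 2nd of each month.
May 2018: May 2 2018.
June 2018: Jun 2 2018.
July 2018: Jul 2 2018.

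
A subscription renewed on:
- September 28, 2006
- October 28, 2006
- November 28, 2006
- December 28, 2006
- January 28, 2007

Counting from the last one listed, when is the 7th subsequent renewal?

Gaps: 30, 31, 30, 31 days — not constant. Every event is on the 28th of the month.
Pattern: the 28th of each month.
Next: February 2007 → February 28, 2007.
March 2007: March 28, 2007.
April 2007: April 28, 2007.
May 2007: May 28, 2007.
Next: June 2007 → June 28, 2007.
Next: July 2007 → July 28, 2007.
Next: August 2007 → August 28, 2007.

August 28, 2007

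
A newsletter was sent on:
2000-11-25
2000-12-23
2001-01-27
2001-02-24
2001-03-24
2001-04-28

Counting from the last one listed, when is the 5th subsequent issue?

Gaps: 28, 35, 28, 28, 35 days — a mix of 28 and 35. Every date is a Saturday.
Each is the 4th Saturday of its month.
4th Saturday of May 2001: 2001-05-26.
June 2001 — 4th Saturday is 2001-06-23.
July 2001 — 4th Saturday is 2001-07-28.
August 2001 — 4th Saturday is 2001-08-25.
4th Saturday of September 2001: 2001-09-22.

2001-09-22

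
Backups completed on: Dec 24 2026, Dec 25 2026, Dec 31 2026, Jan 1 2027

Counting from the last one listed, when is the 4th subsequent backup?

Gaps: 1, 6, 1 days — not constant, but cyclic with period 2.
The events fall on every Thursday and Friday.
Next Thursday: Jan 7 2027.
The following Friday is Jan 8 2027.
The following Thursday is Jan 14 2027.
The following Friday is Jan 15 2027.

Jan 15 2027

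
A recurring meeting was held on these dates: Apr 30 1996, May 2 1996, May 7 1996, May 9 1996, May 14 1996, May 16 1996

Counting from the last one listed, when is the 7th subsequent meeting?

Every event lands on a Tuesday or Thursday (gaps cycle 2, 5, 2, 5, 2).
So the schedule is: every Tuesday and Thursday.
The following Tuesday is May 21 1996.
The following Thursday is May 23 1996.
The following Tuesday is May 28 1996.
Next Thursday: May 30 1996.
The following Tuesday is Jun 4 1996.
The following Thursday is Jun 6 1996.
The following Tuesday is Jun 11 1996.

Jun 11 1996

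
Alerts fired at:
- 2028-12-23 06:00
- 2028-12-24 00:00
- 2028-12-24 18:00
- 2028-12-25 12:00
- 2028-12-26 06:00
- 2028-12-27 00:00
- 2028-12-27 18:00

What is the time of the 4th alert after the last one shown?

The interval is a steady 18 hours (18, 18, 18, 18, 18, 18).
2028-12-27 18:00 + 18 h = 2028-12-28 12:00.
2028-12-28 12:00 + 18 h = 2028-12-29 06:00.
2028-12-29 06:00 + 18 h = 2028-12-30 00:00.
2028-12-30 00:00 + 18 h = 2028-12-30 18:00.

2028-12-30 18:00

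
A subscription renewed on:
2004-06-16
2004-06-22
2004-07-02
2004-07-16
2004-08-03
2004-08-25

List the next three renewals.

2004-09-20, 2004-10-20, 2004-11-23

Gaps: 6, 10, 14, 18, 22 days — each gap is 4 larger than the previous one.
Next gap: 26 days. 2004-08-25 + 26 days = 2004-09-20.
Next gap: 30 days. 2004-09-20 + 30 days = 2004-10-20.
Next gap: 34 days. 2004-10-20 + 34 days = 2004-11-23.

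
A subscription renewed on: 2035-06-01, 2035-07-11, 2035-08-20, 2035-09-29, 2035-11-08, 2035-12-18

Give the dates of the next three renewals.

Every event comes 40 days after the last (40, 40, 40, 40, 40).
2035-12-18 + 40 days = 2036-01-27.
2036-01-27 + 40 days = 2036-03-07.
2036-03-07 + 40 days = 2036-04-16.

2036-01-27, 2036-03-07, 2036-04-16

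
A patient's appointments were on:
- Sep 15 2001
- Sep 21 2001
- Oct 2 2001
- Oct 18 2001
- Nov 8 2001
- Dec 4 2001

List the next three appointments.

The spacing grows by 5 each time: 6, 11, 16, 21, 26 days.
Next gap: 31 days. Dec 4 2001 + 31 days = Jan 4 2002.
Next gap: 36 days. Jan 4 2002 + 36 days = Feb 9 2002.
Next gap: 41 days. Feb 9 2002 + 41 days = Mar 22 2002.

Jan 4 2002, Feb 9 2002, Mar 22 2002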